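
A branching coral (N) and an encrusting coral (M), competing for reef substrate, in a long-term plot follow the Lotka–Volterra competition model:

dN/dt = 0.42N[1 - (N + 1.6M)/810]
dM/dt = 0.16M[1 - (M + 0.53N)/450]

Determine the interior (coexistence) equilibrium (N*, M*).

N* ≈ 592, M* ≈ 136

Setting both brackets to zero gives the nullclines N + 1.6M = 810 and 0.53N + M = 450.
Substituting M = 450 - 0.53N into the first: N(1 - 1.6·0.53) = 810 - 1.6·450.
So N* = 90/0.152 = 592, and then M* = 450 - 0.53·592 = 136.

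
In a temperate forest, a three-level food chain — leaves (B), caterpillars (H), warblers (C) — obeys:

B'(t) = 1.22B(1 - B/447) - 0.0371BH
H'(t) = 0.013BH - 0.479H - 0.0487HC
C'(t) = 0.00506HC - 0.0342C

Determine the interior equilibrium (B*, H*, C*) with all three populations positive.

B* ≈ 355, H* ≈ 6.76, C* ≈ 85

From dC/dt = 0: 0.00506H* = 0.0342, so H* = 6.76.
From dB/dt = 0: 1.22(1 - B*/447) = 0.0371·6.76, giving B* = 447·(1 - 0.206) = 355.
From dH/dt = 0: 0.013·355 - 0.479 = 0.0487C*, so C* = 4.14/0.0487 = 85.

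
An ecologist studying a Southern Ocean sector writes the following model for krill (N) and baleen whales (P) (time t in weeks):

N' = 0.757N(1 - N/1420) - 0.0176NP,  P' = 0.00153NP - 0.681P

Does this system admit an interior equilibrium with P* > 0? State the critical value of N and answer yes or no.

Threshold N = 445; K > 445, so yes, the predator persists.

The predator equation gives dP/dt > 0 only when N > 0.681/0.00153 = 445.
Without the predator, N → K = 1420. Since 1420 > 445, the predator can invade and persist.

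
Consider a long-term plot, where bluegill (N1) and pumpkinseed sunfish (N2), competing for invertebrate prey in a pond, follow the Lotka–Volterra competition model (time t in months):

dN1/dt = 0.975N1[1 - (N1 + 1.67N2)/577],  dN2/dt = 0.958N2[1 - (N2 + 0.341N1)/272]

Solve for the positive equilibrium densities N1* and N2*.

N1* ≈ 285, N2* ≈ 175

Setting both brackets to zero gives the nullclines N1 + 1.67N2 = 577 and 0.341N1 + N2 = 272.
Substituting N2 = 272 - 0.341N1 into the first: N1(1 - 1.67·0.341) = 577 - 1.67·272.
So N1* = 123/0.431 = 285, and then N2* = 272 - 0.341·285 = 175.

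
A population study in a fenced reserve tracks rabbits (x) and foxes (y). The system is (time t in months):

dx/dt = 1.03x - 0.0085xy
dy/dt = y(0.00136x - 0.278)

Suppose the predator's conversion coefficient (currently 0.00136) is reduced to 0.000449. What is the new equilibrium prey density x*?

x* ≈ 619

At the interior fixed point, setting dy/dt = 0 with y > 0 fixes x* = (predator death rate)/(xy coefficient) — independent of the other coefficients.
With the change, x* = 0.278/0.000449 = 619; it rises from 204.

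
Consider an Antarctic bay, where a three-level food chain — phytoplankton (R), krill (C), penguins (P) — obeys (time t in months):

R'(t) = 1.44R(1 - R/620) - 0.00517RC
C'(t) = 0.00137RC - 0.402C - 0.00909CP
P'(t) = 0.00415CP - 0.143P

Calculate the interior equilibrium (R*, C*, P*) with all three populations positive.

R* ≈ 543, C* ≈ 34.5, P* ≈ 37.7

From dP/dt = 0: 0.00415C* = 0.143, so C* = 34.5.
From dR/dt = 0: 1.44(1 - R*/620) = 0.00517·34.5, giving R* = 620·(1 - 0.124) = 543.
From dC/dt = 0: 0.00137·543 - 0.402 = 0.00909P*, so P* = 0.342/0.00909 = 37.7.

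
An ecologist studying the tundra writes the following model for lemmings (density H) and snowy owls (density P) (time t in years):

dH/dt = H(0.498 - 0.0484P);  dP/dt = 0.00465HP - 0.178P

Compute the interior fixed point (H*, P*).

Set dP/dt = 0 with P > 0: 0.00465H - 0.178 = 0, so H* = 0.178/0.00465 = 38.3.
Set dH/dt = 0 with H > 0: 0.498 - 0.0484P = 0, so P* = 0.498/0.0484 = 10.3.

H* ≈ 38.3, P* ≈ 10.3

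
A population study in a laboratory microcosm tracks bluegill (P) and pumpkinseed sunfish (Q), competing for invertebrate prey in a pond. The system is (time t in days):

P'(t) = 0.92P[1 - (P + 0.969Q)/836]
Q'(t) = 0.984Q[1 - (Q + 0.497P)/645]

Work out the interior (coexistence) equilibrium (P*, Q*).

P* ≈ 407, Q* ≈ 443

Setting both brackets to zero gives the nullclines P + 0.969Q = 836 and 0.497P + Q = 645.
Substituting Q = 645 - 0.497P into the first: P(1 - 0.969·0.497) = 836 - 0.969·645.
So P* = 211/0.518 = 407, and then Q* = 645 - 0.497·407 = 443.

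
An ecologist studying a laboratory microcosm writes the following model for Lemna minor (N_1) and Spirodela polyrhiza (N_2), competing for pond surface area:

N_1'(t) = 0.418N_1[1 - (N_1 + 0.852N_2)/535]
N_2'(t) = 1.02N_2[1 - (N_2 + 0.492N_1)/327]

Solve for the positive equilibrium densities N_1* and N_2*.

Setting both brackets to zero gives the nullclines N_1 + 0.852N_2 = 535 and 0.492N_1 + N_2 = 327.
Substituting N_2 = 327 - 0.492N_1 into the first: N_1(1 - 0.852·0.492) = 535 - 0.852·327.
So N_1* = 256/0.581 = 441, and then N_2* = 327 - 0.492·441 = 110.

N_1* ≈ 441, N_2* ≈ 110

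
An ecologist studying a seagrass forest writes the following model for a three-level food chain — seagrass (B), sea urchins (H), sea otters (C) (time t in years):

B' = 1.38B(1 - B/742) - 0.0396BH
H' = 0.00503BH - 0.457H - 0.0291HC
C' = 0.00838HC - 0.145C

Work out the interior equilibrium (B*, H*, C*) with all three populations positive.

From dC/dt = 0: 0.00838H* = 0.145, so H* = 17.3.
From dB/dt = 0: 1.38(1 - B*/742) = 0.0396·17.3, giving B* = 742·(1 - 0.497) = 374.
From dH/dt = 0: 0.00503·374 - 0.457 = 0.0291C*, so C* = 1.42/0.0291 = 48.9.

B* ≈ 374, H* ≈ 17.3, C* ≈ 48.9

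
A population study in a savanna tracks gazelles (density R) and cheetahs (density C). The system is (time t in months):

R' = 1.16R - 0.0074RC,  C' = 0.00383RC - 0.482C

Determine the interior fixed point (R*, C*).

Set dC/dt = 0 with C > 0: 0.00383R - 0.482 = 0, so R* = 0.482/0.00383 = 126.
Set dR/dt = 0 with R > 0: 1.16 - 0.0074C = 0, so C* = 1.16/0.0074 = 157.

R* ≈ 126, C* ≈ 157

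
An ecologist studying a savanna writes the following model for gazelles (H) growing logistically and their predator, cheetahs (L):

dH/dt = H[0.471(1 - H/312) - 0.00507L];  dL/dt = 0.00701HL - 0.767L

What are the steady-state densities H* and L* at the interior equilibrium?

From dL/dt = 0 with L > 0: 0.00701H* = 0.767, so H* = 109.
Substitute into dH/dt = 0: 0.471(1 - 109/312) = 0.00507L*.
The bracket is 0.649, giving L* = 0.306/0.00507 = 60.3.

H* ≈ 109, L* ≈ 60.3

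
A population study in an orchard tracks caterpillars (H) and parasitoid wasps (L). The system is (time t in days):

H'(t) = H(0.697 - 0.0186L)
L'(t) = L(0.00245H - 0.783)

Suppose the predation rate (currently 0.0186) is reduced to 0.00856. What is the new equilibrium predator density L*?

At the interior fixed point, setting dH/dt = 0 with H > 0 fixes L* = (prey growth rate)/(HL coefficient) — independent of the other coefficients.
With the change, L* = 0.697/0.00856 = 81.4; it rises from 37.5.

L* ≈ 81.4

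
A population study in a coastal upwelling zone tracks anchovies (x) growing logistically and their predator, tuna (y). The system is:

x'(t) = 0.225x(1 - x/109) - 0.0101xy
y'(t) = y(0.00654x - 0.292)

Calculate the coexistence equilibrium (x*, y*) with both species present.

From dy/dt = 0 with y > 0: 0.00654x* = 0.292, so x* = 44.6.
Substitute into dx/dt = 0: 0.225(1 - 44.6/109) = 0.0101y*.
The bracket is 0.59, giving y* = 0.133/0.0101 = 13.2.

x* ≈ 44.6, y* ≈ 13.2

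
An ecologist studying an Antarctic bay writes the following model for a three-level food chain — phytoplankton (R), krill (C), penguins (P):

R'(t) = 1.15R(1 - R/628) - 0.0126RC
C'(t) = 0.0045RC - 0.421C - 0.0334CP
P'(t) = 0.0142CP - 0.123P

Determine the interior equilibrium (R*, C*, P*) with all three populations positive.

R* ≈ 568, C* ≈ 8.66, P* ≈ 64

From dP/dt = 0: 0.0142C* = 0.123, so C* = 8.66.
From dR/dt = 0: 1.15(1 - R*/628) = 0.0126·8.66, giving R* = 628·(1 - 0.0949) = 568.
From dC/dt = 0: 0.0045·568 - 0.421 = 0.0334P*, so P* = 2.14/0.0334 = 64.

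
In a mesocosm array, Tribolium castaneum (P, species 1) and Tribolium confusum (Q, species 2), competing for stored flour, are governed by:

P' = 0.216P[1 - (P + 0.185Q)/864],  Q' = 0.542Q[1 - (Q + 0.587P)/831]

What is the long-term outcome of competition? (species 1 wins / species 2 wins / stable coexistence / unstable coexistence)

Compare the nullcline intercepts: K1/α12 = 864/0.185 = 4670 > K2 = 831; K2/α21 = 831/0.587 = 1420 > K1 = 864.
Since both inequalities hold, each species can invade when rare, so the interior equilibrium is stable.

stable coexistence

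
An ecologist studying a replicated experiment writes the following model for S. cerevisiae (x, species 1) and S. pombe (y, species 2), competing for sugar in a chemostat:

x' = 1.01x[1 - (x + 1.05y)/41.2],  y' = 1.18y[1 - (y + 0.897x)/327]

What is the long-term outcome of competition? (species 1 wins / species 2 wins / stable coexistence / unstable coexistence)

Compare the nullcline intercepts: K1/α12 = 41.2/1.05 = 39.2 < K2 = 327; K2/α21 = 327/0.897 = 365 > K1 = 41.2.
Since the inequalities point opposite ways, species 2 can invade but species 1 cannot.

species 2 excludes species 1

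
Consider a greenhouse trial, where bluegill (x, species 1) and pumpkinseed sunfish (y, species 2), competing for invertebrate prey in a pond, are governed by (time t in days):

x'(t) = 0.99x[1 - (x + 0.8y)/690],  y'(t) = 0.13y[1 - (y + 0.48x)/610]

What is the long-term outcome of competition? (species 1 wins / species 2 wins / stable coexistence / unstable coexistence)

stable coexistence

Compare the nullcline intercepts: K1/α12 = 690/0.8 = 862 > K2 = 610; K2/α21 = 610/0.48 = 1270 > K1 = 690.
Since both inequalities hold, each species can invade when rare, so the interior equilibrium is stable.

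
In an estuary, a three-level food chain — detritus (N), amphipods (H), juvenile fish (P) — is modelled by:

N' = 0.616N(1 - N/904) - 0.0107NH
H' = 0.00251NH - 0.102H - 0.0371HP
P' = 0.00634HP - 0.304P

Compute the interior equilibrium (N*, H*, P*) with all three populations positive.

N* ≈ 151, H* ≈ 47.9, P* ≈ 7.47

From dP/dt = 0: 0.00634H* = 0.304, so H* = 47.9.
From dN/dt = 0: 0.616(1 - N*/904) = 0.0107·47.9, giving N* = 904·(1 - 0.833) = 151.
From dH/dt = 0: 0.00251·151 - 0.102 = 0.0371P*, so P* = 0.277/0.0371 = 7.47.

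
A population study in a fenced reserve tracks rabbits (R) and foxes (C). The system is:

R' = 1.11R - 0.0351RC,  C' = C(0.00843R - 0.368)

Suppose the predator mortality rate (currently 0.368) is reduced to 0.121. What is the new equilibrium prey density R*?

R* ≈ 14.4

At the interior fixed point, setting dC/dt = 0 with C > 0 fixes R* = (predator death rate)/(RC coefficient) — independent of the other coefficients.
With the change, R* = 0.121/0.00843 = 14.4; it falls from 43.7.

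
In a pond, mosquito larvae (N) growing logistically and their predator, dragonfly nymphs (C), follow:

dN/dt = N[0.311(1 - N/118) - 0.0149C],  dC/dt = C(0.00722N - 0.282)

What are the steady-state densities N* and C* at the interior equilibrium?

N* ≈ 39.1, C* ≈ 14

From dC/dt = 0 with C > 0: 0.00722N* = 0.282, so N* = 39.1.
Substitute into dN/dt = 0: 0.311(1 - 39.1/118) = 0.0149C*.
The bracket is 0.669, giving C* = 0.208/0.0149 = 14.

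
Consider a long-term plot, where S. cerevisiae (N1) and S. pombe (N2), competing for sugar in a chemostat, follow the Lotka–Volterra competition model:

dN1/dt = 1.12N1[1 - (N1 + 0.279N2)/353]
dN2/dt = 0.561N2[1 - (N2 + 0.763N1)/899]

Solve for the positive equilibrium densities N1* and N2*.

Setting both brackets to zero gives the nullclines N1 + 0.279N2 = 353 and 0.763N1 + N2 = 899.
Substituting N2 = 899 - 0.763N1 into the first: N1(1 - 0.279·0.763) = 353 - 0.279·899.
So N1* = 102/0.787 = 130, and then N2* = 899 - 0.763·130 = 800.

N1* ≈ 130, N2* ≈ 800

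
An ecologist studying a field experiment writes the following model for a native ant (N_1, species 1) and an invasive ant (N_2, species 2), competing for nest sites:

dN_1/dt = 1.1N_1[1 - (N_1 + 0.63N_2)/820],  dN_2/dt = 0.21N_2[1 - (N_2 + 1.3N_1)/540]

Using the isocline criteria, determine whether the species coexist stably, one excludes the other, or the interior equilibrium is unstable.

species 1 excludes species 2

Compare the nullcline intercepts: K1/α12 = 820/0.63 = 1300 > K2 = 540; K2/α21 = 540/1.3 = 415 < K1 = 820.
Since the inequalities point opposite ways, species 1 can invade but species 2 cannot.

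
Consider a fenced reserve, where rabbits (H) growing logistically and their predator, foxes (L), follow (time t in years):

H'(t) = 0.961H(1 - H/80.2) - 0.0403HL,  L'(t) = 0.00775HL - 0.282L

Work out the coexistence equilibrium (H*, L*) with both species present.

H* ≈ 36.4, L* ≈ 13

From dL/dt = 0 with L > 0: 0.00775H* = 0.282, so H* = 36.4.
Substitute into dH/dt = 0: 0.961(1 - 36.4/80.2) = 0.0403L*.
The bracket is 0.546, giving L* = 0.525/0.0403 = 13.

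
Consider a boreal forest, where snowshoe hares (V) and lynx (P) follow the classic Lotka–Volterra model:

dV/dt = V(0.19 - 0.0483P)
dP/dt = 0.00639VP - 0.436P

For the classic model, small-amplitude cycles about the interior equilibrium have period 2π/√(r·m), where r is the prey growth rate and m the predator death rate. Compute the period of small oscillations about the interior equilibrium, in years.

Here r = 0.19 and m = 0.436, so r·m = 0.0828.
ω = √0.0828 = 0.288 per year, hence T = 2π/ω ≈ 21.8 years.

T ≈ 21.8 years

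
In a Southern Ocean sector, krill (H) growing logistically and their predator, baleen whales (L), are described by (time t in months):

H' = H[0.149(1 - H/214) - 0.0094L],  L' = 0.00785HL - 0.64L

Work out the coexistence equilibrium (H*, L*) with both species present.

From dL/dt = 0 with L > 0: 0.00785H* = 0.64, so H* = 81.5.
Substitute into dH/dt = 0: 0.149(1 - 81.5/214) = 0.0094L*.
The bracket is 0.619, giving L* = 0.0922/0.0094 = 9.81.

H* ≈ 81.5, L* ≈ 9.81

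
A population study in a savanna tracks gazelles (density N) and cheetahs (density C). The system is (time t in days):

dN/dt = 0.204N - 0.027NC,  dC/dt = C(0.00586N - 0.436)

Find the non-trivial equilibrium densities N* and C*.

Set dC/dt = 0 with C > 0: 0.00586N - 0.436 = 0, so N* = 0.436/0.00586 = 74.4.
Set dN/dt = 0 with N > 0: 0.204 - 0.027C = 0, so C* = 0.204/0.027 = 7.56.

N* ≈ 74.4, C* ≈ 7.56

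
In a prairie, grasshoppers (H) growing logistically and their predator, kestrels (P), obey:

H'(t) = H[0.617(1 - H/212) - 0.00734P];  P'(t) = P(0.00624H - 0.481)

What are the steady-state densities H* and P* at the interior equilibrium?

H* ≈ 77.1, P* ≈ 53.5

From dP/dt = 0 with P > 0: 0.00624H* = 0.481, so H* = 77.1.
Substitute into dH/dt = 0: 0.617(1 - 77.1/212) = 0.00734P*.
The bracket is 0.636, giving P* = 0.393/0.00734 = 53.5.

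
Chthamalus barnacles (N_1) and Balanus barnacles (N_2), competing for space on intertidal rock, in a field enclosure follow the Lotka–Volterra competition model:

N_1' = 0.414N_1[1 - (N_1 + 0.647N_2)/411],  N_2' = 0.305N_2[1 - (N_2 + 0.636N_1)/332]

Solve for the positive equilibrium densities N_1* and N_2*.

Setting both brackets to zero gives the nullclines N_1 + 0.647N_2 = 411 and 0.636N_1 + N_2 = 332.
Substituting N_2 = 332 - 0.636N_1 into the first: N_1(1 - 0.647·0.636) = 411 - 0.647·332.
So N_1* = 196/0.589 = 333, and then N_2* = 332 - 0.636·333 = 120.

N_1* ≈ 333, N_2* ≈ 120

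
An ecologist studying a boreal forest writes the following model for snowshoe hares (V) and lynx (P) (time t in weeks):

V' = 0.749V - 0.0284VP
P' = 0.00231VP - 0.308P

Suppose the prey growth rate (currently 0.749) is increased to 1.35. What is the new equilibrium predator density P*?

P* ≈ 47.5

At the interior fixed point, setting dV/dt = 0 with V > 0 fixes P* = (prey growth rate)/(VP coefficient) — independent of the other coefficients.
With the change, P* = 1.35/0.0284 = 47.5; it rises from 26.4.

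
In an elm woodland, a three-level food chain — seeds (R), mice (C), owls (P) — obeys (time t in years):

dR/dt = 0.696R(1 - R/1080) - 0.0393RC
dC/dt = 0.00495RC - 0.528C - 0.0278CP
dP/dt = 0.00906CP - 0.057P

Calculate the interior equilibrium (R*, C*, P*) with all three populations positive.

R* ≈ 696, C* ≈ 6.29, P* ≈ 105

From dP/dt = 0: 0.00906C* = 0.057, so C* = 6.29.
From dR/dt = 0: 0.696(1 - R*/1080) = 0.0393·6.29, giving R* = 1080·(1 - 0.355) = 696.
From dC/dt = 0: 0.00495·696 - 0.528 = 0.0278P*, so P* = 2.92/0.0278 = 105.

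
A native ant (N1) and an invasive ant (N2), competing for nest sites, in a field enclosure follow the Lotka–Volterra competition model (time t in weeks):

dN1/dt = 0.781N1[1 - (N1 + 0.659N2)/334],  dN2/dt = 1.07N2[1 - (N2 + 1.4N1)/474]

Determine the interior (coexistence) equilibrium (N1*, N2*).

Setting both brackets to zero gives the nullclines N1 + 0.659N2 = 334 and 1.4N1 + N2 = 474.
Substituting N2 = 474 - 1.4N1 into the first: N1(1 - 0.659·1.4) = 334 - 0.659·474.
So N1* = 21.6/0.0774 = 280, and then N2* = 474 - 1.4·280 = 82.7.

N1* ≈ 280, N2* ≈ 82.7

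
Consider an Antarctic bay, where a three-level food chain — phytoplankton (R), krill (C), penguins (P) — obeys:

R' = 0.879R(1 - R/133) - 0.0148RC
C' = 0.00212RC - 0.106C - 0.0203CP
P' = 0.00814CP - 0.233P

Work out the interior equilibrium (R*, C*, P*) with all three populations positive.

From dP/dt = 0: 0.00814C* = 0.233, so C* = 28.6.
From dR/dt = 0: 0.879(1 - R*/133) = 0.0148·28.6, giving R* = 133·(1 - 0.482) = 68.9.
From dC/dt = 0: 0.00212·68.9 - 0.106 = 0.0203P*, so P* = 0.0401/0.0203 = 1.97.

R* ≈ 68.9, C* ≈ 28.6, P* ≈ 1.97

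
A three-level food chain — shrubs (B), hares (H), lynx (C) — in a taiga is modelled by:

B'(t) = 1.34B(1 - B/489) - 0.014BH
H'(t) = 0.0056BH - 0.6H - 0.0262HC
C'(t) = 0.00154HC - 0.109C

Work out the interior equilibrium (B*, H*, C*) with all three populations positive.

B* ≈ 127, H* ≈ 70.8, C* ≈ 4.33

From dC/dt = 0: 0.00154H* = 0.109, so H* = 70.8.
From dB/dt = 0: 1.34(1 - B*/489) = 0.014·70.8, giving B* = 489·(1 - 0.739) = 127.
From dH/dt = 0: 0.0056·127 - 0.6 = 0.0262C*, so C* = 0.113/0.0262 = 4.33.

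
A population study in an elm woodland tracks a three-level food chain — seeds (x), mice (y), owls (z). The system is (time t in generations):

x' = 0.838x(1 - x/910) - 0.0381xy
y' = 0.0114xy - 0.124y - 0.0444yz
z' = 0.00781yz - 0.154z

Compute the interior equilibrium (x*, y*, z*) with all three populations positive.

x* ≈ 94.2, y* ≈ 19.7, z* ≈ 21.4

From dz/dt = 0: 0.00781y* = 0.154, so y* = 19.7.
From dx/dt = 0: 0.838(1 - x*/910) = 0.0381·19.7, giving x* = 910·(1 - 0.897) = 94.2.
From dy/dt = 0: 0.0114·94.2 - 0.124 = 0.0444z*, so z* = 0.95/0.0444 = 21.4.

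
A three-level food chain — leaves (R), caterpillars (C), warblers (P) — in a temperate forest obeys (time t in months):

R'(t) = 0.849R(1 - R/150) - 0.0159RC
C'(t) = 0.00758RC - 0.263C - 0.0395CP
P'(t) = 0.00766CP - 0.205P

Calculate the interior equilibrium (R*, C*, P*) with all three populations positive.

R* ≈ 74.8, C* ≈ 26.8, P* ≈ 7.7

From dP/dt = 0: 0.00766C* = 0.205, so C* = 26.8.
From dR/dt = 0: 0.849(1 - R*/150) = 0.0159·26.8, giving R* = 150·(1 - 0.501) = 74.8.
From dC/dt = 0: 0.00758·74.8 - 0.263 = 0.0395P*, so P* = 0.304/0.0395 = 7.7.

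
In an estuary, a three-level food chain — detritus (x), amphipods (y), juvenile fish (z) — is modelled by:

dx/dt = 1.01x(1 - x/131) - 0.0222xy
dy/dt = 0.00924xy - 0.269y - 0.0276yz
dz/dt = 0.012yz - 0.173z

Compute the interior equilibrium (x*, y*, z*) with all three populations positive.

x* ≈ 89.5, y* ≈ 14.4, z* ≈ 20.2

From dz/dt = 0: 0.012y* = 0.173, so y* = 14.4.
From dx/dt = 0: 1.01(1 - x*/131) = 0.0222·14.4, giving x* = 131·(1 - 0.317) = 89.5.
From dy/dt = 0: 0.00924·89.5 - 0.269 = 0.0276z*, so z* = 0.558/0.0276 = 20.2.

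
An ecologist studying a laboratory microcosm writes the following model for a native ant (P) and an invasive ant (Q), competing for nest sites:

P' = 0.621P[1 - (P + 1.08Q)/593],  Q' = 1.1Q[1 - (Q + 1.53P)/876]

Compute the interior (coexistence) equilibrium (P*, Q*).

P* ≈ 541, Q* ≈ 48

Setting both brackets to zero gives the nullclines P + 1.08Q = 593 and 1.53P + Q = 876.
Substituting Q = 876 - 1.53P into the first: P(1 - 1.08·1.53) = 593 - 1.08·876.
So P* = -353/-0.652 = 541, and then Q* = 876 - 1.53·541 = 48.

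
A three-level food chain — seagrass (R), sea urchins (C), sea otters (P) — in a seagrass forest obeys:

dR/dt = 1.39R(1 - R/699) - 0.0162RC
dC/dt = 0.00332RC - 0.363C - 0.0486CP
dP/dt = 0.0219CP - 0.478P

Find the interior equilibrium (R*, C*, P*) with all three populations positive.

R* ≈ 521, C* ≈ 21.8, P* ≈ 28.1

From dP/dt = 0: 0.0219C* = 0.478, so C* = 21.8.
From dR/dt = 0: 1.39(1 - R*/699) = 0.0162·21.8, giving R* = 699·(1 - 0.254) = 521.
From dC/dt = 0: 0.00332·521 - 0.363 = 0.0486P*, so P* = 1.37/0.0486 = 28.1.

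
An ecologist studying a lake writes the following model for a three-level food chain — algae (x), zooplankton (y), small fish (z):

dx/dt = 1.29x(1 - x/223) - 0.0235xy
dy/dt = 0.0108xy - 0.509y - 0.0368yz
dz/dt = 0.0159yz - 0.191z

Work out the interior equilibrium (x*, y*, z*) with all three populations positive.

x* ≈ 174, y* ≈ 12, z* ≈ 37.3

From dz/dt = 0: 0.0159y* = 0.191, so y* = 12.
From dx/dt = 0: 1.29(1 - x*/223) = 0.0235·12, giving x* = 223·(1 - 0.219) = 174.
From dy/dt = 0: 0.0108·174 - 0.509 = 0.0368z*, so z* = 1.37/0.0368 = 37.3.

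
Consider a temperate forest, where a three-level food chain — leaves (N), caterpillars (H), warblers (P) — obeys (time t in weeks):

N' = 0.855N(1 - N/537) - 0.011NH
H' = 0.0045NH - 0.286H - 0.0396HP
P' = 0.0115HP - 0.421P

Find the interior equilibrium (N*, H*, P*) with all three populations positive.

From dP/dt = 0: 0.0115H* = 0.421, so H* = 36.6.
From dN/dt = 0: 0.855(1 - N*/537) = 0.011·36.6, giving N* = 537·(1 - 0.471) = 284.
From dH/dt = 0: 0.0045·284 - 0.286 = 0.0396P*, so P* = 0.992/0.0396 = 25.1.

N* ≈ 284, H* ≈ 36.6, P* ≈ 25.1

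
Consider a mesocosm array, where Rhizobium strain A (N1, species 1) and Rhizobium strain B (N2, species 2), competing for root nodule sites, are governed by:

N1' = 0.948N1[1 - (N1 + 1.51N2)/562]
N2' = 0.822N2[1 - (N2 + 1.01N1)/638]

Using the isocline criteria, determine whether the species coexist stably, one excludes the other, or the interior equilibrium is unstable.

Compare the nullcline intercepts: K1/α12 = 562/1.51 = 372 < K2 = 638; K2/α21 = 638/1.01 = 632 > K1 = 562.
Since the inequalities point opposite ways, species 2 can invade but species 1 cannot.

species 2 excludes species 1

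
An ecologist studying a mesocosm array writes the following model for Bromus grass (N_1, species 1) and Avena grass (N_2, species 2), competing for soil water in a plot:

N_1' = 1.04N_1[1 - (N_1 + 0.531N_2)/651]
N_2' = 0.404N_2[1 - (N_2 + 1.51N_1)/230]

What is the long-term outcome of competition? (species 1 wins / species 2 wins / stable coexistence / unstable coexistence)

Compare the nullcline intercepts: K1/α12 = 651/0.531 = 1230 > K2 = 230; K2/α21 = 230/1.51 = 152 < K1 = 651.
Since the inequalities point opposite ways, species 1 can invade but species 2 cannot.

species 1 excludes species 2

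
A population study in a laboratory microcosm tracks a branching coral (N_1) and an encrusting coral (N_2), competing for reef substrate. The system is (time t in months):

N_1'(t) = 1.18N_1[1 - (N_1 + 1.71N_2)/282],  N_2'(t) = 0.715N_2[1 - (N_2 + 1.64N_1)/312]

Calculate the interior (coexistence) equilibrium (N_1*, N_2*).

N_1* ≈ 139, N_2* ≈ 83.4

Setting both brackets to zero gives the nullclines N_1 + 1.71N_2 = 282 and 1.64N_1 + N_2 = 312.
Substituting N_2 = 312 - 1.64N_1 into the first: N_1(1 - 1.71·1.64) = 282 - 1.71·312.
So N_1* = -252/-1.8 = 139, and then N_2* = 312 - 1.64·139 = 83.4.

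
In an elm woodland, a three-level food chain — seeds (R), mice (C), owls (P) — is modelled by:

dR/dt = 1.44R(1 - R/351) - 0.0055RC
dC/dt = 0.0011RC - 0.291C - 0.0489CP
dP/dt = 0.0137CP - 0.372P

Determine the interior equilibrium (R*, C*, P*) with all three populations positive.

From dP/dt = 0: 0.0137C* = 0.372, so C* = 27.2.
From dR/dt = 0: 1.44(1 - R*/351) = 0.0055·27.2, giving R* = 351·(1 - 0.104) = 315.
From dC/dt = 0: 0.0011·315 - 0.291 = 0.0489P*, so P* = 0.0551/0.0489 = 1.13.

R* ≈ 315, C* ≈ 27.2, P* ≈ 1.13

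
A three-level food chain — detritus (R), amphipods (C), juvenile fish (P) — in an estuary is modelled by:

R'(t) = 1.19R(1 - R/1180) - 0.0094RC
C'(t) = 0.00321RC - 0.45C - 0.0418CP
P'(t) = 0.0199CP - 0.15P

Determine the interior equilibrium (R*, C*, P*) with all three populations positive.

R* ≈ 1110, C* ≈ 7.54, P* ≈ 74.5

From dP/dt = 0: 0.0199C* = 0.15, so C* = 7.54.
From dR/dt = 0: 1.19(1 - R*/1180) = 0.0094·7.54, giving R* = 1180·(1 - 0.0595) = 1110.
From dC/dt = 0: 0.00321·1110 - 0.45 = 0.0418P*, so P* = 3.11/0.0418 = 74.5.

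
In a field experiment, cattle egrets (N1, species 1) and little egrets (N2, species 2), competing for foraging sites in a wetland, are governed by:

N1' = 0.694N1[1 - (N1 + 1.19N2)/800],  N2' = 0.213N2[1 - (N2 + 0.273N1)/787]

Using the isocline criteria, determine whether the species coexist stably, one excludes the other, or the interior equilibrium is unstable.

species 2 excludes species 1

Compare the nullcline intercepts: K1/α12 = 800/1.19 = 672 < K2 = 787; K2/α21 = 787/0.273 = 2880 > K1 = 800.
Since the inequalities point opposite ways, species 2 can invade but species 1 cannot.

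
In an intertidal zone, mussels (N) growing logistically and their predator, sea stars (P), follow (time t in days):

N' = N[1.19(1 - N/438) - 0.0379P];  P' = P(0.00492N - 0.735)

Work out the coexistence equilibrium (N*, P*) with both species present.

N* ≈ 149, P* ≈ 20.7

From dP/dt = 0 with P > 0: 0.00492N* = 0.735, so N* = 149.
Substitute into dN/dt = 0: 1.19(1 - 149/438) = 0.0379P*.
The bracket is 0.659, giving P* = 0.784/0.0379 = 20.7.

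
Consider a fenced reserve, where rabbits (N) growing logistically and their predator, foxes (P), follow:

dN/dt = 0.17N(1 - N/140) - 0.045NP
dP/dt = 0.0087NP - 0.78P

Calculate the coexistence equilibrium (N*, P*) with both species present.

From dP/dt = 0 with P > 0: 0.0087N* = 0.78, so N* = 89.7.
Substitute into dN/dt = 0: 0.17(1 - 89.7/140) = 0.045P*.
The bracket is 0.36, giving P* = 0.0611/0.045 = 1.36.

N* ≈ 89.7, P* ≈ 1.36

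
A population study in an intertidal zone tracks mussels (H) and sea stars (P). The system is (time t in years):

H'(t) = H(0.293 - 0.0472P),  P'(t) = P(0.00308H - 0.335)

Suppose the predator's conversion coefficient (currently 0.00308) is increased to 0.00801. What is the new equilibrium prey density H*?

H* ≈ 41.8

At the interior fixed point, setting dP/dt = 0 with P > 0 fixes H* = (predator death rate)/(HP coefficient) — independent of the other coefficients.
With the change, H* = 0.335/0.00801 = 41.8; it falls from 109.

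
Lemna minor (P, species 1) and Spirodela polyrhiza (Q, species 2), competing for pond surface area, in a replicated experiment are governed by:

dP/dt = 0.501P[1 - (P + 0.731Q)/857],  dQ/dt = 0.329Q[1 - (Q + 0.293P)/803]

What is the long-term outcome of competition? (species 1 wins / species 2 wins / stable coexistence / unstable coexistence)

stable coexistence

Compare the nullcline intercepts: K1/α12 = 857/0.731 = 1170 > K2 = 803; K2/α21 = 803/0.293 = 2740 > K1 = 857.
Since both inequalities hold, each species can invade when rare, so the interior equilibrium is stable.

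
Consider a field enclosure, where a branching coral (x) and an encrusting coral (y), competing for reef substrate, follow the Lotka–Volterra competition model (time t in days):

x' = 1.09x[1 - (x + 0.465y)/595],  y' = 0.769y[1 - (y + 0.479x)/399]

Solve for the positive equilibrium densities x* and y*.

Setting both brackets to zero gives the nullclines x + 0.465y = 595 and 0.479x + y = 399.
Substituting y = 399 - 0.479x into the first: x(1 - 0.465·0.479) = 595 - 0.465·399.
So x* = 409/0.777 = 527, and then y* = 399 - 0.479·527 = 147.

x* ≈ 527, y* ≈ 147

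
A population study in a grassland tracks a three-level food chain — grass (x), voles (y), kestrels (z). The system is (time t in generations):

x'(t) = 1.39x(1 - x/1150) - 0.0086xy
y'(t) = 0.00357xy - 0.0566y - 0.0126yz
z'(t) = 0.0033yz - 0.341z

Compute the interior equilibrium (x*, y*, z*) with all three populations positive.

x* ≈ 415, y* ≈ 103, z* ≈ 113

From dz/dt = 0: 0.0033y* = 0.341, so y* = 103.
From dx/dt = 0: 1.39(1 - x*/1150) = 0.0086·103, giving x* = 1150·(1 - 0.639) = 415.
From dy/dt = 0: 0.00357·415 - 0.0566 = 0.0126z*, so z* = 1.42/0.0126 = 113.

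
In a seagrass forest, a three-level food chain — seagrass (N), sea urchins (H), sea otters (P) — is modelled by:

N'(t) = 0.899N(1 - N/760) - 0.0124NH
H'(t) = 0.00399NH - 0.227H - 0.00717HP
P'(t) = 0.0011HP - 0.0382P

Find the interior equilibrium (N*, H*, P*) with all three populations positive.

From dP/dt = 0: 0.0011H* = 0.0382, so H* = 34.7.
From dN/dt = 0: 0.899(1 - N*/760) = 0.0124·34.7, giving N* = 760·(1 - 0.479) = 396.
From dH/dt = 0: 0.00399·396 - 0.227 = 0.00717P*, so P* = 1.35/0.00717 = 189.

N* ≈ 396, H* ≈ 34.7, P* ≈ 189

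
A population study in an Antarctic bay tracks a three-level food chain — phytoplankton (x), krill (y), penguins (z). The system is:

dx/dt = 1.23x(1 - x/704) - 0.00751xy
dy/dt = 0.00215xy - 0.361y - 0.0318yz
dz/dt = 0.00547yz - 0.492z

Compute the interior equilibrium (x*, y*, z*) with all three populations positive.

x* ≈ 317, y* ≈ 89.9, z* ≈ 10.1

From dz/dt = 0: 0.00547y* = 0.492, so y* = 89.9.
From dx/dt = 0: 1.23(1 - x*/704) = 0.00751·89.9, giving x* = 704·(1 - 0.549) = 317.
From dy/dt = 0: 0.00215·317 - 0.361 = 0.0318z*, so z* = 0.321/0.0318 = 10.1.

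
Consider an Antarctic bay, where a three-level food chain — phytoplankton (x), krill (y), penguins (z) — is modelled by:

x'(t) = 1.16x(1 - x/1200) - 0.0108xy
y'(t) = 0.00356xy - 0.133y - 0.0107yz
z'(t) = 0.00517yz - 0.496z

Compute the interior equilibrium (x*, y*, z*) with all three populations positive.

From dz/dt = 0: 0.00517y* = 0.496, so y* = 95.9.
From dx/dt = 0: 1.16(1 - x*/1200) = 0.0108·95.9, giving x* = 1200·(1 - 0.893) = 128.
From dy/dt = 0: 0.00356·128 - 0.133 = 0.0107z*, so z* = 0.323/0.0107 = 30.2.

x* ≈ 128, y* ≈ 95.9, z* ≈ 30.2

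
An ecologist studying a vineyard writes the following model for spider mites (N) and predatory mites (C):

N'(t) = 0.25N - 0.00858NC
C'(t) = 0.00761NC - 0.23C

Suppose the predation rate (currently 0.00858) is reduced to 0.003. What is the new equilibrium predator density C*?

At the interior fixed point, setting dN/dt = 0 with N > 0 fixes C* = (prey growth rate)/(NC coefficient) — independent of the other coefficients.
With the change, C* = 0.25/0.003 = 83.3; it rises from 29.1.

C* ≈ 83.3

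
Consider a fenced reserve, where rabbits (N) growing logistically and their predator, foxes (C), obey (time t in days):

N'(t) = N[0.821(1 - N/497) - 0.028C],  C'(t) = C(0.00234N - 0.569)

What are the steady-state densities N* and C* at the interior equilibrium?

From dC/dt = 0 with C > 0: 0.00234N* = 0.569, so N* = 243.
Substitute into dN/dt = 0: 0.821(1 - 243/497) = 0.028C*.
The bracket is 0.511, giving C* = 0.419/0.028 = 15.

N* ≈ 243, C* ≈ 15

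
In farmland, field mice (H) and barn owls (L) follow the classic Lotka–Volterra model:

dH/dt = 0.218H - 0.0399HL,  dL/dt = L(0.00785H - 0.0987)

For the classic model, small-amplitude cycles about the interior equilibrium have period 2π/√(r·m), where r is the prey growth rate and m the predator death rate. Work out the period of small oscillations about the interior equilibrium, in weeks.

T ≈ 42.8 weeks

Here r = 0.218 and m = 0.0987, so r·m = 0.0215.
ω = √0.0215 = 0.147 per week, hence T = 2π/ω ≈ 42.8 weeks.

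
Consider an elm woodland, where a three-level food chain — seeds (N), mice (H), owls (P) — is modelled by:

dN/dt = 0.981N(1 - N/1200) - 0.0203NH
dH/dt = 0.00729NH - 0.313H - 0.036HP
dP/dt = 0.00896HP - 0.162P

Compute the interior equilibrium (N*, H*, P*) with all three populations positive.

From dP/dt = 0: 0.00896H* = 0.162, so H* = 18.1.
From dN/dt = 0: 0.981(1 - N*/1200) = 0.0203·18.1, giving N* = 1200·(1 - 0.374) = 751.
From dH/dt = 0: 0.00729·751 - 0.313 = 0.036P*, so P* = 5.16/0.036 = 143.

N* ≈ 751, H* ≈ 18.1, P* ≈ 143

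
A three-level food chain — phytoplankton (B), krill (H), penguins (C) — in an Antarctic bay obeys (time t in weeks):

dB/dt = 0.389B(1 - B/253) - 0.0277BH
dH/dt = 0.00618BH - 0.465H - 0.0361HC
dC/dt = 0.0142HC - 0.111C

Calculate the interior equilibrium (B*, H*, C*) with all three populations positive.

From dC/dt = 0: 0.0142H* = 0.111, so H* = 7.82.
From dB/dt = 0: 0.389(1 - B*/253) = 0.0277·7.82, giving B* = 253·(1 - 0.557) = 112.
From dH/dt = 0: 0.00618·112 - 0.465 = 0.0361C*, so C* = 0.228/0.0361 = 6.32.

B* ≈ 112, H* ≈ 7.82, C* ≈ 6.32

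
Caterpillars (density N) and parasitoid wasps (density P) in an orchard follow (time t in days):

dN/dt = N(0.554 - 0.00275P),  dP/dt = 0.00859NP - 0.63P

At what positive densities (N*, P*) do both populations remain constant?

N* ≈ 73.3, P* ≈ 201

Set dP/dt = 0 with P > 0: 0.00859N - 0.63 = 0, so N* = 0.63/0.00859 = 73.3.
Set dN/dt = 0 with N > 0: 0.554 - 0.00275P = 0, so P* = 0.554/0.00275 = 201.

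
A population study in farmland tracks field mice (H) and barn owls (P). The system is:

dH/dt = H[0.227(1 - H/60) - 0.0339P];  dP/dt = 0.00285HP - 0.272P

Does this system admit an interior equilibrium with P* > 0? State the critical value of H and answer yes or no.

The predator equation gives dP/dt > 0 only when H > 0.272/0.00285 = 95.4.
Without the predator, H → K = 60. Since 60 < 95.4, the predator cannot invade.

Threshold H = 95.4; K < 95.4, so no, the predator goes extinct.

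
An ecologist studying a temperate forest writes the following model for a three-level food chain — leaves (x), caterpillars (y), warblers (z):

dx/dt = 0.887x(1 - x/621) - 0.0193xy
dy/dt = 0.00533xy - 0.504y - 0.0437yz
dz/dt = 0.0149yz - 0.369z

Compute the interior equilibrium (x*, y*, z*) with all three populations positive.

From dz/dt = 0: 0.0149y* = 0.369, so y* = 24.8.
From dx/dt = 0: 0.887(1 - x*/621) = 0.0193·24.8, giving x* = 621·(1 - 0.539) = 286.
From dy/dt = 0: 0.00533·286 - 0.504 = 0.0437z*, so z* = 1.02/0.0437 = 23.4.

x* ≈ 286, y* ≈ 24.8, z* ≈ 23.4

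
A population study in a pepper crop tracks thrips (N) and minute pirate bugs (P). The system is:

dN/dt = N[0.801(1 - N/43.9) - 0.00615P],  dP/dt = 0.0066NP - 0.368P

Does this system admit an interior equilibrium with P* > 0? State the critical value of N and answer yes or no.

Threshold N = 55.8; K < 55.8, so no, the predator goes extinct.

The predator equation gives dP/dt > 0 only when N > 0.368/0.0066 = 55.8.
Without the predator, N → K = 43.9. Since 43.9 < 55.8, the predator cannot invade.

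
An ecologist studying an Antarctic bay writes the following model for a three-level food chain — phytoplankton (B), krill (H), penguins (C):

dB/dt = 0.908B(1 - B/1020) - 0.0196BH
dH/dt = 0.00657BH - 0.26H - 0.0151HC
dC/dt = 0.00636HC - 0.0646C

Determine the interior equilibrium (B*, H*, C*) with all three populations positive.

B* ≈ 796, H* ≈ 10.2, C* ≈ 329

From dC/dt = 0: 0.00636H* = 0.0646, so H* = 10.2.
From dB/dt = 0: 0.908(1 - B*/1020) = 0.0196·10.2, giving B* = 1020·(1 - 0.219) = 796.
From dH/dt = 0: 0.00657·796 - 0.26 = 0.0151C*, so C* = 4.97/0.0151 = 329.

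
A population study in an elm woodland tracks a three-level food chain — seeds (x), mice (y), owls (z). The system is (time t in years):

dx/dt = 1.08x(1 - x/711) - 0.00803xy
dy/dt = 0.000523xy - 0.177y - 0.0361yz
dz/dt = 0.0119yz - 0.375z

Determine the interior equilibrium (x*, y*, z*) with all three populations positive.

x* ≈ 544, y* ≈ 31.5, z* ≈ 2.98

From dz/dt = 0: 0.0119y* = 0.375, so y* = 31.5.
From dx/dt = 0: 1.08(1 - x*/711) = 0.00803·31.5, giving x* = 711·(1 - 0.234) = 544.
From dy/dt = 0: 0.000523·544 - 0.177 = 0.0361z*, so z* = 0.108/0.0361 = 2.98.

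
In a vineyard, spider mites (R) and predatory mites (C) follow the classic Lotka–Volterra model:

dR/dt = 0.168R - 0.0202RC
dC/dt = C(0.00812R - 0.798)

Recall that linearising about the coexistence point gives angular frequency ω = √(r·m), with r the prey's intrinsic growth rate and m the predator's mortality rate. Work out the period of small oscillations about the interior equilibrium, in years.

T ≈ 17.2 years

Here r = 0.168 and m = 0.798, so r·m = 0.134.
ω = √0.134 = 0.366 per year, hence T = 2π/ω ≈ 17.2 years.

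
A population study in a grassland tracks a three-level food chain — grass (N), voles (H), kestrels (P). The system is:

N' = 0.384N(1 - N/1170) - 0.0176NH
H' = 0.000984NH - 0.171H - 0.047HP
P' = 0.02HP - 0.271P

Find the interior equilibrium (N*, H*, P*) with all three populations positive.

N* ≈ 443, H* ≈ 13.6, P* ≈ 5.64

From dP/dt = 0: 0.02H* = 0.271, so H* = 13.6.
From dN/dt = 0: 0.384(1 - N*/1170) = 0.0176·13.6, giving N* = 1170·(1 - 0.621) = 443.
From dH/dt = 0: 0.000984·443 - 0.171 = 0.047P*, so P* = 0.265/0.047 = 5.64.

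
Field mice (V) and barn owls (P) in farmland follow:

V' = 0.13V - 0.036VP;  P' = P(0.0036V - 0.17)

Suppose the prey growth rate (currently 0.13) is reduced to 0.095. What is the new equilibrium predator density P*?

At the interior fixed point, setting dV/dt = 0 with V > 0 fixes P* = (prey growth rate)/(VP coefficient) — independent of the other coefficients.
With the change, P* = 0.095/0.036 = 2.64; it falls from 3.61.

P* ≈ 2.64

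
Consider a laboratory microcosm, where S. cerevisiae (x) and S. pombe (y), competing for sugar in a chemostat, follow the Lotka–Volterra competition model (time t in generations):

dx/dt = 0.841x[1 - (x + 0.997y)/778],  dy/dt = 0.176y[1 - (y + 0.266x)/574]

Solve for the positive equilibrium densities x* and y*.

Setting both brackets to zero gives the nullclines x + 0.997y = 778 and 0.266x + y = 574.
Substituting y = 574 - 0.266x into the first: x(1 - 0.997·0.266) = 778 - 0.997·574.
So x* = 206/0.735 = 280, and then y* = 574 - 0.266·280 = 500.

x* ≈ 280, y* ≈ 500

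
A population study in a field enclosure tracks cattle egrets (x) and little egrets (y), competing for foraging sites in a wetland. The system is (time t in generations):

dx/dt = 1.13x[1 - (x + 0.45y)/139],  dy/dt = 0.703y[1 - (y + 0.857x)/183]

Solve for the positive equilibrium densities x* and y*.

x* ≈ 92.2, y* ≈ 104

Setting both brackets to zero gives the nullclines x + 0.45y = 139 and 0.857x + y = 183.
Substituting y = 183 - 0.857x into the first: x(1 - 0.45·0.857) = 139 - 0.45·183.
So x* = 56.6/0.614 = 92.2, and then y* = 183 - 0.857·92.2 = 104.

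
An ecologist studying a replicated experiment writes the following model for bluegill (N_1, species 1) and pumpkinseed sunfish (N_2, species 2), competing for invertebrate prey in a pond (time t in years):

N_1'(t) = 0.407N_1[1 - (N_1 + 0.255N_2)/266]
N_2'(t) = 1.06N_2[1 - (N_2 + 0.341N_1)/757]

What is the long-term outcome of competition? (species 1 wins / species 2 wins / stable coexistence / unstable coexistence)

stable coexistence

Compare the nullcline intercepts: K1/α12 = 266/0.255 = 1040 > K2 = 757; K2/α21 = 757/0.341 = 2220 > K1 = 266.
Since both inequalities hold, each species can invade when rare, so the interior equilibrium is stable.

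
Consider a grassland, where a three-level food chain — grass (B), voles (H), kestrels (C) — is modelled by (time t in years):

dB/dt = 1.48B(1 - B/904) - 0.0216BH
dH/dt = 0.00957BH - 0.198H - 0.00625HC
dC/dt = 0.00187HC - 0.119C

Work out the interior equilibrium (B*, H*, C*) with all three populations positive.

From dC/dt = 0: 0.00187H* = 0.119, so H* = 63.6.
From dB/dt = 0: 1.48(1 - B*/904) = 0.0216·63.6, giving B* = 904·(1 - 0.929) = 64.4.
From dH/dt = 0: 0.00957·64.4 - 0.198 = 0.00625C*, so C* = 0.418/0.00625 = 66.9.

B* ≈ 64.4, H* ≈ 63.6, C* ≈ 66.9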